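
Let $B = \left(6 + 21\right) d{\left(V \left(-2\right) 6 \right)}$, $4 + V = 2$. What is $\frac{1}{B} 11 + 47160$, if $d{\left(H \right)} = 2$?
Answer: $\frac{2546651}{54} \approx 47160.0$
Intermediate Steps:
$V = -2$ ($V = -4 + 2 = -2$)
$B = 54$ ($B = \left(6 + 21\right) 2 = 27 \cdot 2 = 54$)
$\frac{1}{B} 11 + 47160 = \frac{1}{54} \cdot 11 + 47160 = \frac{11}{54} + 47160 = \frac{2546651}{54}$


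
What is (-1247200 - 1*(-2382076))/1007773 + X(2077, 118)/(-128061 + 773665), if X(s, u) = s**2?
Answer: 5080141655221/650622279892 ≈ 7.8081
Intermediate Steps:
(-1247200 - 1*(-2382076))/1007773 + X(2077, 118)/(-128061 + 773665) = (-1247200 - 1*(-2382076))/1007773 + 2077**2/(-128061 + 773665) = (-1247200 + 2382076)*(1/1007773) + 4313929/645604 = 1134876*(1/1007773) + 4313929*(1/645604) = 1134876/1007773 + 4313929/645604 = 5080141655221/650622279892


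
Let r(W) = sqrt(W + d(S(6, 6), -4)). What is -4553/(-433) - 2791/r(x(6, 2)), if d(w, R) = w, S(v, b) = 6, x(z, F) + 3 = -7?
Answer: 4553/433 + 2791*I/2 ≈ 10.515 + 1395.5*I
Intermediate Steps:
x(z, F) = -10 (x(z, F) = -3 - 7 = -10)
r(W) = sqrt(6 + W) (r(W) = sqrt(W + 6) = sqrt(6 + W))
-4553/(-433) - 2791/r(x(6, 2)) = -4553/(-433) - 2791/sqrt(6 - 10) = -4553*(-1/433) - 2791*(-I/2) = 4553/433 - 2791*(-I/2) = 4553/433 - (-2791)*I/2 = 4553/433 + 2791*I/2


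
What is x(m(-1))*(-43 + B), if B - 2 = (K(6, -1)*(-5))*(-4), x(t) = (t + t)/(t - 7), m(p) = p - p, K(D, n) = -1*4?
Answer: 0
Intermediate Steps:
K(D, n) = -4
m(p) = 0
x(t) = 2*t/(-7 + t) (x(t) = (2*t)/(-7 + t) = 2*t/(-7 + t))
B = -78 (B = 2 - 4*(-5)*(-4) = 2 + 20*(-4) = 2 - 80 = -78)
x(m(-1))*(-43 + B) = (2*0/(-7 + 0))*(-43 - 78) = (2*0/(-7))*(-121) = (2*0*(-1/7))*(-121) = 0*(-121) = 0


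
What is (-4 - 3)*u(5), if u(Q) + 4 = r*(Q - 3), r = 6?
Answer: -56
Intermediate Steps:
u(Q) = -22 + 6*Q (u(Q) = -4 + 6*(Q - 3) = -4 + 6*(-3 + Q) = -4 + (-18 + 6*Q) = -22 + 6*Q)
(-4 - 3)*u(5) = (-4 - 3)*(-22 + 6*5) = -7*(-22 + 30) = -7*8 = -56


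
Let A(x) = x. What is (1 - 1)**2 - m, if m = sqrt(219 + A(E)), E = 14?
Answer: -sqrt(233) ≈ -15.264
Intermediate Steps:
m = sqrt(233) (m = sqrt(219 + 14) = sqrt(233) ≈ 15.264)
(1 - 1)**2 - m = (1 - 1)**2 - sqrt(233) = 0**2 - sqrt(233) = 0 - sqrt(233) = -sqrt(233)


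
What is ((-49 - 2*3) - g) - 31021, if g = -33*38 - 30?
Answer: -29792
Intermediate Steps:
g = -1284 (g = -1254 - 30 = -1284)
((-49 - 2*3) - g) - 31021 = ((-49 - 2*3) - 1*(-1284)) - 31021 = ((-49 - 6) + 1284) - 31021 = (-55 + 1284) - 31021 = 1229 - 31021 = -29792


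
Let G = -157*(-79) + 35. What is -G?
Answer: -12438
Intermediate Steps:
G = 12438 (G = 12403 + 35 = 12438)
-G = -1*12438 = -12438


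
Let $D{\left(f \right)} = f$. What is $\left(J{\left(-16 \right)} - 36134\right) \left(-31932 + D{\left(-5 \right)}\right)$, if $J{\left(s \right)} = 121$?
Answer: $1150147181$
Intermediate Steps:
$\left(J{\left(-16 \right)} - 36134\right) \left(-31932 + D{\left(-5 \right)}\right) = \left(121 - 36134\right) \left(-31932 - 5\right) = \left(-36013\right) \left(-31937\right) = 1150147181$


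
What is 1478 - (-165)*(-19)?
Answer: -1657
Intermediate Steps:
1478 - (-165)*(-19) = 1478 - 1*3135 = 1478 - 3135 = -1657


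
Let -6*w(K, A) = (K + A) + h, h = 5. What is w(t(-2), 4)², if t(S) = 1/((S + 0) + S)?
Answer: 1225/576 ≈ 2.1267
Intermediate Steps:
t(S) = 1/(2*S) (t(S) = 1/(S + S) = 1/(2*S))
w(K, A) = -⅚ - A/6 - K/6 (w(K, A) = -((K + A) + 5)/6 = -((A + K) + 5)/6 = -(5 + A + K)/6 = -⅚ - A/6 - K/6)
w(t(-2), 4)² = (-⅚ - ⅙*4 - 1/(12*(-2)))² = (-⅚ - ⅔ - (-1)/(12*2))² = (-⅚ - ⅔ - ⅙*(-¼))² = (-⅚ - ⅔ + 1/24)² = (-35/24)² = 1225/576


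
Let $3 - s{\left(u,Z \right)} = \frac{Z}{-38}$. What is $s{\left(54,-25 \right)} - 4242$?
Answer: $- \frac{161107}{38} \approx -4239.7$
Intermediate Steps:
$s{\left(u,Z \right)} = 3 + \frac{Z}{38}$ ($s{\left(u,Z \right)} = 3 - \frac{Z}{-38} = 3 - Z \left(- \frac{1}{38}\right) = 3 - - \frac{Z}{38} = 3 + \frac{Z}{38}$)
$s{\left(54,-25 \right)} - 4242 = \left(3 + \frac{1}{38} \left(-25\right)\right) - 4242 = \left(3 - \frac{25}{38}\right) - 4242 = \frac{89}{38} - 4242 = - \frac{161107}{38}$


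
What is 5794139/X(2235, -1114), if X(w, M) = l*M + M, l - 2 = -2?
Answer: -5794139/1114 ≈ -5201.2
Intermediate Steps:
l = 0 (l = 2 - 2 = 0)
X(w, M) = M (X(w, M) = 0*M + M = 0 + M = M)
5794139/X(2235, -1114) = 5794139/(-1114) = 5794139*(-1/1114) = -5794139/1114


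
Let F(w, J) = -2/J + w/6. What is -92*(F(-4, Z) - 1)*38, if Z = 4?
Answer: 22724/3 ≈ 7574.7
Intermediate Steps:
F(w, J) = -2/J + w/6 (F(w, J) = -2/J + w*(1/6) = -2/J + w/6)
-92*(F(-4, Z) - 1)*38 = -92*((-2/4 + (1/6)*(-4)) - 1)*38 = -92*((-2*1/4 - 2/3) - 1)*38 = -92*((-1/2 - 2/3) - 1)*38 = -92*(-7/6 - 1)*38 = -92*(-13)/6*38 = -23*(-26/3)*38 = (598/3)*38 = 22724/3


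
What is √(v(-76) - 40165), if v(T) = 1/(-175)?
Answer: 2*I*√12300533/35 ≈ 200.41*I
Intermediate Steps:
v(T) = -1/175
√(v(-76) - 40165) = √(-1/175 - 40165) = √(-7028876/175) = 2*I*√12300533/35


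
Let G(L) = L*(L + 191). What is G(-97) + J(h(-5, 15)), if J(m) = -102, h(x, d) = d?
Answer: -9220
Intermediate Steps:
G(L) = L*(191 + L)
G(-97) + J(h(-5, 15)) = -97*(191 - 97) - 102 = -97*94 - 102 = -9118 - 102 = -9220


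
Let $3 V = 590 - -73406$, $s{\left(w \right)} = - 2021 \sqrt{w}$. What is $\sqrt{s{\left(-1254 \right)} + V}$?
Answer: $\frac{\sqrt{221988 - 18189 i \sqrt{1254}}}{3} \approx 224.01 - 159.74 i$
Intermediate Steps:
$V = \frac{73996}{3}$ ($V = \frac{590 - -73406}{3} = \frac{590 + 73406}{3} = \frac{1}{3} \cdot 73996 = \frac{73996}{3} \approx 24665.0$)
$\sqrt{s{\left(-1254 \right)} + V} = \sqrt{- 2021 \sqrt{-1254} + \frac{73996}{3}} = \sqrt{- 2021 i \sqrt{1254} + \frac{73996}{3}} = \sqrt{\frac{73996}{3} - 2021 i \sqrt{1254}}$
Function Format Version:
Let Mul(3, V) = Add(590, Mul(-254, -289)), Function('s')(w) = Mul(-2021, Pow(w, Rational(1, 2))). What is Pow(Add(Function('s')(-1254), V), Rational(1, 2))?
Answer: Mul(Rational(1, 3), Pow(Add(221988, Mul(-18189, I, Pow(1254, Rational(1, 2)))), Rational(1, 2))) ≈ Add(224.01, Mul(-159.74, I))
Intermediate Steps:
V = Rational(73996, 3) (V = Mul(Rational(1, 3), Add(590, Mul(-254, -289))) = Mul(Rational(1, 3), Add(590, 73406)) = Mul(Rational(1, 3), 73996) = Rational(73996, 3) ≈ 24665.)
Pow(Add(Function('s')(-1254), V), Rational(1, 2)) = Pow(Add(Mul(-2021, Pow(-1254, Rational(1, 2))), Rational(73996, 3)), Rational(1, 2)) = Pow(Add(Mul(-2021, Mul(I, Pow(1254, Rational(1, 2)))), Rational(73996, 3)), Rational(1, 2)) = Pow(Add(Mul(-2021, I, Pow(1254, Rational(1, 2))), Rational(73996, 3)), Rational(1, 2)) = Pow(Add(Rational(73996, 3), Mul(-2021, I, Pow(1254, Rational(1, 2)))), Rational(1, 2))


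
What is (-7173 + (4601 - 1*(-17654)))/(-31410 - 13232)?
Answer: -7541/22321 ≈ -0.33784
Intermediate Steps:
(-7173 + (4601 - 1*(-17654)))/(-31410 - 13232) = (-7173 + (4601 + 17654))/(-44642) = (-7173 + 22255)*(-1/44642) = 15082*(-1/44642) = -7541/22321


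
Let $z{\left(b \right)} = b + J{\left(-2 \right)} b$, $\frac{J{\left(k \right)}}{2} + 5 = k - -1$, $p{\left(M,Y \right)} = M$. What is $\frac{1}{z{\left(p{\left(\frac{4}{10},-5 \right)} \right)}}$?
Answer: $- \frac{5}{22} \approx -0.22727$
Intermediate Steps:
$J{\left(k \right)} = -8 + 2 k$ ($J{\left(k \right)} = -10 + 2 \left(k - -1\right) = -10 + 2 \left(k + 1\right) = -10 + 2 \left(1 + k\right) = -10 + \left(2 + 2 k\right) = -8 + 2 k$)
$z{\left(b \right)} = - 11 b$ ($z{\left(b \right)} = b + \left(-8 + 2 \left(-2\right)\right) b = b + \left(-8 - 4\right) b = b - 12 b = - 11 b$)
$\frac{1}{z{\left(p{\left(\frac{4}{10},-5 \right)} \right)}} = \frac{1}{\left(-11\right) \frac{4}{10}} = \frac{1}{\left(-11\right) 4 \cdot \frac{1}{10}} = \frac{1}{\left(-11\right) \frac{2}{5}} = \frac{1}{- \frac{22}{5}} = - \frac{5}{22}$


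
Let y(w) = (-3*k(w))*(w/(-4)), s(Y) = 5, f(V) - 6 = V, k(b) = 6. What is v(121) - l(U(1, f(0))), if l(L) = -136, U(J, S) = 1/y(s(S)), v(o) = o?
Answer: 257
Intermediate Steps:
f(V) = 6 + V
y(w) = 9*w/2 (y(w) = (-3*6)*(w/(-4)) = -18*w*(-1)/4 = -(-9)*w/2 = 9*w/2)
U(J, S) = 2/45 (U(J, S) = 1/((9/2)*5) = 1/(45/2) = 2/45)
v(121) - l(U(1, f(0))) = 121 - 1*(-136) = 121 + 136 = 257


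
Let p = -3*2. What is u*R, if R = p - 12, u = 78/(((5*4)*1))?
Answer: -351/5 ≈ -70.200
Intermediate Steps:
p = -6
u = 39/10 (u = 78/((20*1)) = 78/20 = 78*(1/20) = 39/10 ≈ 3.9000)
R = -18 (R = -6 - 12 = -18)
u*R = (39/10)*(-18) = -351/5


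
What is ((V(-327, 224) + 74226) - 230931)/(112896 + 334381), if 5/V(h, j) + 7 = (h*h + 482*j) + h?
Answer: -33623094910/95969094951 ≈ -0.35035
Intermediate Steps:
V(h, j) = 5/(-7 + h + h² + 482*j) (V(h, j) = 5/(-7 + ((h*h + 482*j) + h)) = 5/(-7 + ((h² + 482*j) + h)) = 5/(-7 + (h + h² + 482*j)) = 5/(-7 + h + h² + 482*j))
((V(-327, 224) + 74226) - 230931)/(112896 + 334381) = ((5/(-7 - 327 + (-327)² + 482*224) + 74226) - 230931)/(112896 + 334381) = ((5/(-7 - 327 + 106929 + 107968) + 74226) - 230931)/447277 = ((5/214563 + 74226) - 230931)*(1/447277) = (15926153243/214563 - 230931)*(1/447277) = -33623094910/214563*1/447277 = -33623094910/95969094951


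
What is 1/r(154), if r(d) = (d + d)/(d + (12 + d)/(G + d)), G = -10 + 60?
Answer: 15791/31416 ≈ 0.50264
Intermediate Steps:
G = 50
r(d) = 2*d/(d + (12 + d)/(50 + d)) (r(d) = (d + d)/(d + (12 + d)/(50 + d)) = (2*d)/(d + (12 + d)/(50 + d)) = 2*d/(d + (12 + d)/(50 + d)))
1/r(154) = 1/(2*154*(50 + 154)/(12 + 154**2 + 51*154)) = 1/(2*154*204/(12 + 23716 + 7854)) = 1/(2*154*204/31582) = 1/(2*154*(1/31582)*204) = 1/(31416/15791) = 15791/31416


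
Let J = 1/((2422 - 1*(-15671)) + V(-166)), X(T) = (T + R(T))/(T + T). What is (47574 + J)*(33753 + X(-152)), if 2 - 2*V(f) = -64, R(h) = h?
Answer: 14553481387025/9063 ≈ 1.6058e+9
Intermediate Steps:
X(T) = 1 (X(T) = (T + T)/(T + T) = (2*T)/((2*T)) = (2*T)*(1/(2*T)) = 1)
V(f) = 33 (V(f) = 1 - ½*(-64) = 1 + 32 = 33)
J = 1/18126 (J = 1/((2422 - 1*(-15671)) + 33) = 1/((2422 + 15671) + 33) = 1/(18093 + 33) = 1/18126 ≈ 5.5169e-5)
(47574 + J)*(33753 + X(-152)) = (47574 + 1/18126)*(33753 + 1) = (862326325/18126)*33754 = 14553481387025/9063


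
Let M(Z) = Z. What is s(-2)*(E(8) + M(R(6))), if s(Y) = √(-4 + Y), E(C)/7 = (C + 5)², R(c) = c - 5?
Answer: 1184*I*√6 ≈ 2900.2*I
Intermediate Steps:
R(c) = -5 + c
E(C) = 7*(5 + C)² (E(C) = 7*(C + 5)² = 7*(5 + C)²)
s(-2)*(E(8) + M(R(6))) = √(-4 - 2)*(7*(5 + 8)² + (-5 + 6)) = √(-6)*(7*13² + 1) = (I*√6)*(7*169 + 1) = (I*√6)*(1183 + 1) = (I*√6)*1184 = 1184*I*√6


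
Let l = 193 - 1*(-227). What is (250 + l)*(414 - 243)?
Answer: 114570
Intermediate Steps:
l = 420 (l = 193 + 227 = 420)
(250 + l)*(414 - 243) = (250 + 420)*(414 - 243) = 670*171 = 114570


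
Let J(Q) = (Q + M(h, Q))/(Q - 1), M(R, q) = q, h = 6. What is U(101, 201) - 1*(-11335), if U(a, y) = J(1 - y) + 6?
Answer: 2279941/201 ≈ 11343.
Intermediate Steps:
J(Q) = 2*Q/(-1 + Q) (J(Q) = (Q + Q)/(Q - 1) = (2*Q)/(-1 + Q) = 2*Q/(-1 + Q))
U(a, y) = 6 - 2*(1 - y)/y (U(a, y) = 2*(1 - y)/(-1 + (1 - y)) + 6 = 2*(1 - y)/((-y)) + 6 = 2*(1 - y)*(-1/y) + 6 = -2*(1 - y)/y + 6 = 6 - 2*(1 - y)/y)
U(101, 201) - 1*(-11335) = (8 - 2/201) - 1*(-11335) = (8 - 2*1/201) + 11335 = (8 - 2/201) + 11335 = 1606/201 + 11335 = 2279941/201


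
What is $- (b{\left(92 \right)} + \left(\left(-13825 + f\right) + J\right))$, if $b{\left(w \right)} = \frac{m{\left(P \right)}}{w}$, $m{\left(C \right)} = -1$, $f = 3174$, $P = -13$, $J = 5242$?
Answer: $\frac{497629}{92} \approx 5409.0$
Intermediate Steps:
$b{\left(w \right)} = - \frac{1}{w}$
$- (b{\left(92 \right)} + \left(\left(-13825 + f\right) + J\right)) = - (- \frac{1}{92} + \left(\left(-13825 + 3174\right) + 5242\right)) = - (\left(-1\right) \frac{1}{92} + \left(-10651 + 5242\right)) = - (- \frac{1}{92} - 5409) = \left(-1\right) \left(- \frac{497629}{92}\right) = \frac{497629}{92}$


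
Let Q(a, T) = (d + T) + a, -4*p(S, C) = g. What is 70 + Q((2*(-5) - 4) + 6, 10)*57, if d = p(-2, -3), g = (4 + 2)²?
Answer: -329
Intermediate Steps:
g = 36 (g = 6² = 36)
p(S, C) = -9 (p(S, C) = -¼*36 = -9)
d = -9
Q(a, T) = -9 + T + a (Q(a, T) = (-9 + T) + a = -9 + T + a)
70 + Q((2*(-5) - 4) + 6, 10)*57 = 70 + (-9 + 10 + ((2*(-5) - 4) + 6))*57 = 70 + (-9 + 10 + ((-10 - 4) + 6))*57 = 70 + (-9 + 10 + (-14 + 6))*57 = 70 + (-9 + 10 - 8)*57 = 70 - 7*57 = 70 - 399 = -329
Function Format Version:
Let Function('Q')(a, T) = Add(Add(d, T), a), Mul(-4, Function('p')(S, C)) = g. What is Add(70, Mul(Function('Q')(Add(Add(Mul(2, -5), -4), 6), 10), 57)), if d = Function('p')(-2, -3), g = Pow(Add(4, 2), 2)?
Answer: -329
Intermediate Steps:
g = 36 (g = Pow(6, 2) = 36)
Function('p')(S, C) = -9 (Function('p')(S, C) = Mul(Rational(-1, 4), 36) = -9)
d = -9
Function('Q')(a, T) = Add(-9, T, a) (Function('Q')(a, T) = Add(Add(-9, T), a) = Add(-9, T, a))
Add(70, Mul(Function('Q')(Add(Add(Mul(2, -5), -4), 6), 10), 57)) = Add(70, Mul(Add(-9, 10, Add(Add(Mul(2, -5), -4), 6)), 57)) = Add(70, Mul(Add(-9, 10, Add(Add(-10, -4), 6)), 57)) = Add(70, Mul(Add(-9, 10, Add(-14, 6)), 57)) = Add(70, Mul(Add(-9, 10, -8), 57)) = Add(70, Mul(-7, 57)) = Add(70, -399) = -329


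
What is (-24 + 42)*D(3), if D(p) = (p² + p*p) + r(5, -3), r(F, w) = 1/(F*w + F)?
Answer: 1611/5 ≈ 322.20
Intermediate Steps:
r(F, w) = 1/(F + F*w)
D(p) = -⅒ + 2*p² (D(p) = (p² + p*p) + 1/(5*(1 - 3)) = (p² + p²) + (⅕)/(-2) = 2*p² + (⅕)*(-½) = 2*p² - ⅒ = -⅒ + 2*p²)
(-24 + 42)*D(3) = (-24 + 42)*(-⅒ + 2*3²) = 18*(-⅒ + 2*9) = 18*(-⅒ + 18) = 18*(179/10) = 1611/5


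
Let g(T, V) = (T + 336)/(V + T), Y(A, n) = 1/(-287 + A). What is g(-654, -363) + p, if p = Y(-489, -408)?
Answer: 81917/263064 ≈ 0.31140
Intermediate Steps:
p = -1/776 (p = 1/(-287 - 489) = 1/(-776) = -1/776 ≈ -0.0012887)
g(T, V) = (336 + T)/(T + V)
g(-654, -363) + p = (336 - 654)/(-654 - 363) - 1/776 = -318/(-1017) - 1/776 = -1/1017*(-318) - 1/776 = 106/339 - 1/776 = 81917/263064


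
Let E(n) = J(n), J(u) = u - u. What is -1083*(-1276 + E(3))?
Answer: 1381908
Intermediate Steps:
J(u) = 0
E(n) = 0
-1083*(-1276 + E(3)) = -1083*(-1276 + 0) = -1083*(-1276) = 1381908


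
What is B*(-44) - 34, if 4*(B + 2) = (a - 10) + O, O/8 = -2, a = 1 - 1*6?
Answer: 395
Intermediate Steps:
a = -5 (a = 1 - 6 = -5)
O = -16 (O = 8*(-2) = -16)
B = -39/4 (B = -2 + ((-5 - 10) - 16)/4 = -2 + (-15 - 16)/4 = -2 + (1/4)*(-31) = -2 - 31/4 = -39/4 ≈ -9.7500)
B*(-44) - 34 = -39/4*(-44) - 34 = 429 - 34 = 395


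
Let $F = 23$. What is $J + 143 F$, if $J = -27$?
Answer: $3262$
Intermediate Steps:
$J + 143 F = -27 + 143 \cdot 23 = -27 + 3289 = 3262$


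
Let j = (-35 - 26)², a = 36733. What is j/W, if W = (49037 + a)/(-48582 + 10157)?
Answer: -28595885/17154 ≈ -1667.0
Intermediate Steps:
j = 3721 (j = (-61)² = 3721)
W = -17154/7685 (W = (49037 + 36733)/(-48582 + 10157) = 85770/(-38425) = 85770*(-1/38425) = -17154/7685 ≈ -2.2321)
j/W = 3721/(-17154/7685) = 3721*(-7685/17154) = -28595885/17154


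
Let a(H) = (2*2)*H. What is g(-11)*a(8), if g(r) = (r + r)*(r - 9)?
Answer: 14080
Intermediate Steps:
a(H) = 4*H
g(r) = 2*r*(-9 + r) (g(r) = (2*r)*(-9 + r) = 2*r*(-9 + r))
g(-11)*a(8) = (2*(-11)*(-9 - 11))*(4*8) = (2*(-11)*(-20))*32 = 440*32 = 14080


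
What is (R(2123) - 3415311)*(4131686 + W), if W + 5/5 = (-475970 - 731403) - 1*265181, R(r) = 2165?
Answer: -9076002336126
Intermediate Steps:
W = -1472555 (W = -1 + ((-475970 - 731403) - 1*265181) = -1 + (-1207373 - 265181) = -1 - 1472554 = -1472555)
(R(2123) - 3415311)*(4131686 + W) = (2165 - 3415311)*(4131686 - 1472555) = -3413146*2659131 = -9076002336126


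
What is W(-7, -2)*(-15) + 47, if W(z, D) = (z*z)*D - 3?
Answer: 1562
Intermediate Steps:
W(z, D) = -3 + D*z² (W(z, D) = z²*D - 3 = D*z² - 3 = -3 + D*z²)
W(-7, -2)*(-15) + 47 = (-3 - 2*(-7)²)*(-15) + 47 = (-3 - 2*49)*(-15) + 47 = (-3 - 98)*(-15) + 47 = -101*(-15) + 47 = 1515 + 47 = 1562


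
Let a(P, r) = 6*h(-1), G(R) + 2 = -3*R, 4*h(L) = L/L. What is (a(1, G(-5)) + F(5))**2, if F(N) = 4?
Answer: 121/4 ≈ 30.250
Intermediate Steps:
h(L) = 1/4 (h(L) = (L/L)/4 = (1/4)*1 = 1/4)
G(R) = -2 - 3*R
a(P, r) = 3/2 (a(P, r) = 6*(1/4) = 3/2)
(a(1, G(-5)) + F(5))**2 = (3/2 + 4)**2 = (11/2)**2 = 121/4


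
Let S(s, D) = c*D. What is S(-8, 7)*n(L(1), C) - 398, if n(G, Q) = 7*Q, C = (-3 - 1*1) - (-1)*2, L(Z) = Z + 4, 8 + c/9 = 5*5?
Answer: -15392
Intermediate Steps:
c = 153 (c = -72 + 9*(5*5) = -72 + 9*25 = -72 + 225 = 153)
S(s, D) = 153*D
L(Z) = 4 + Z
C = -2 (C = (-3 - 1) - 1*(-2) = -4 + 2 = -2)
S(-8, 7)*n(L(1), C) - 398 = (153*7)*(7*(-2)) - 398 = 1071*(-14) - 398 = -14994 - 398 = -15392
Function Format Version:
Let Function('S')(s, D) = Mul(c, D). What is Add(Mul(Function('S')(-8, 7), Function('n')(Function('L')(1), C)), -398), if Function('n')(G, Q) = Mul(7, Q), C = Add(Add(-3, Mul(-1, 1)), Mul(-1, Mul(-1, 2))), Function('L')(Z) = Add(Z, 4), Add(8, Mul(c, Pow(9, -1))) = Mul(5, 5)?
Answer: -15392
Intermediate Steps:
c = 153 (c = Add(-72, Mul(9, Mul(5, 5))) = Add(-72, Mul(9, 25)) = Add(-72, 225) = 153)
Function('S')(s, D) = Mul(153, D)
Function('L')(Z) = Add(4, Z)
C = -2 (C = Add(Add(-3, -1), Mul(-1, -2)) = Add(-4, 2) = -2)
Add(Mul(Function('S')(-8, 7), Function('n')(Function('L')(1), C)), -398) = Add(Mul(Mul(153, 7), Mul(7, -2)), -398) = Add(Mul(1071, -14), -398) = Add(-14994, -398) = -15392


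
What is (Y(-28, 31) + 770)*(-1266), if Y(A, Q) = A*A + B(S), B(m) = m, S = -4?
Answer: -1962300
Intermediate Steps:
Y(A, Q) = -4 + A² (Y(A, Q) = A*A - 4 = A² - 4 = -4 + A²)
(Y(-28, 31) + 770)*(-1266) = ((-4 + (-28)²) + 770)*(-1266) = ((-4 + 784) + 770)*(-1266) = (780 + 770)*(-1266) = 1550*(-1266) = -1962300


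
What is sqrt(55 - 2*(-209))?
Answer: sqrt(473) ≈ 21.749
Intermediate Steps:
sqrt(55 - 2*(-209)) = sqrt(55 + 418) = sqrt(473)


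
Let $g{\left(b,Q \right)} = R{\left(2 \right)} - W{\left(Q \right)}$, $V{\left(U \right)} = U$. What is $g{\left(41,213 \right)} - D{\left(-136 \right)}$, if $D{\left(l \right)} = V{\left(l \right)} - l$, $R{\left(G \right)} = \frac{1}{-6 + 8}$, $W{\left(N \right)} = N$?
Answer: $- \frac{425}{2} \approx -212.5$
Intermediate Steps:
$R{\left(G \right)} = \frac{1}{2}$
$g{\left(b,Q \right)} = \frac{1}{2} - Q$
$D{\left(l \right)} = 0$ ($D{\left(l \right)} = l - l = 0$)
$g{\left(41,213 \right)} - D{\left(-136 \right)} = \left(\frac{1}{2} - 213\right) - 0 = \left(\frac{1}{2} - 213\right) + 0 = - \frac{425}{2} + 0 = - \frac{425}{2}$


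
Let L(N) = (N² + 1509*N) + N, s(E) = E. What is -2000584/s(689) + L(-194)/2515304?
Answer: -629031605249/216630557 ≈ -2903.7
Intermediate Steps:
L(N) = N² + 1510*N
-2000584/s(689) + L(-194)/2515304 = -2000584/689 - 194*(1510 - 194)/2515304 = -2000584*1/689 - 194*1316*(1/2515304) = -2000584/689 - 255304*1/2515304 = -2000584/689 - 31913/314413 = -629031605249/216630557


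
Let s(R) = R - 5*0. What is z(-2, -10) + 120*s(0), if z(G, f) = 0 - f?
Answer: 10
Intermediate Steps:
s(R) = R (s(R) = R + 0 = R)
z(G, f) = -f
z(-2, -10) + 120*s(0) = -1*(-10) + 120*0 = 10 + 0 = 10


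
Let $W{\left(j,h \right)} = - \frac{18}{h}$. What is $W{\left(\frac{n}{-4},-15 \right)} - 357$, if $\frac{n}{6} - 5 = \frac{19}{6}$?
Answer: $- \frac{1779}{5} \approx -355.8$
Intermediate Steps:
$n = 49$ ($n = 30 + 6 \cdot \frac{19}{6} = 30 + 19 = 49$)
$W{\left(\frac{n}{-4},-15 \right)} - 357 = - \frac{18}{-15} - 357 = \left(-18\right) \left(- \frac{1}{15}\right) - 357 = \frac{6}{5} - 357 = - \frac{1779}{5}$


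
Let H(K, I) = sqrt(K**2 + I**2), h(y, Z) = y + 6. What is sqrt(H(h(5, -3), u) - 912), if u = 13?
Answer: sqrt(-912 + sqrt(290)) ≈ 29.916*I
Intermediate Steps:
h(y, Z) = 6 + y
H(K, I) = sqrt(I**2 + K**2)
sqrt(H(h(5, -3), u) - 912) = sqrt(sqrt(13**2 + (6 + 5)**2) - 912) = sqrt(sqrt(169 + 11**2) - 912) = sqrt(sqrt(169 + 121) - 912) = sqrt(sqrt(290) - 912) = sqrt(-912 + sqrt(290))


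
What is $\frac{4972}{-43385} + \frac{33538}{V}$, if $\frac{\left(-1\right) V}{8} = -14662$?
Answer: $\frac{435925209}{2544443480} \approx 0.17132$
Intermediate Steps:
$V = 117296$ ($V = \left(-8\right) \left(-14662\right) = 117296$)
$\frac{4972}{-43385} + \frac{33538}{V} = \frac{4972}{-43385} + \frac{33538}{117296} = 4972 \left(- \frac{1}{43385}\right) + 33538 \cdot \frac{1}{117296} = - \frac{4972}{43385} + \frac{16769}{58648} = \frac{435925209}{2544443480}$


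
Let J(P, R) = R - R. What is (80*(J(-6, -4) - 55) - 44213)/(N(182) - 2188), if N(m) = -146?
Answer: 48613/2334 ≈ 20.828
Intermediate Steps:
J(P, R) = 0
(80*(J(-6, -4) - 55) - 44213)/(N(182) - 2188) = (80*(0 - 55) - 44213)/(-146 - 2188) = (80*(-55) - 44213)/(-2334) = (-4400 - 44213)*(-1/2334) = -48613*(-1/2334) = 48613/2334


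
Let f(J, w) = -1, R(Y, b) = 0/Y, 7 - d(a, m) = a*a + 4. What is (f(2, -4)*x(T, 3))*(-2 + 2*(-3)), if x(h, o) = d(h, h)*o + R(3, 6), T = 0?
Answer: 72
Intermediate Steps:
d(a, m) = 3 - a**2 (d(a, m) = 7 - (a*a + 4) = 7 - (a**2 + 4) = 7 - (4 + a**2) = 7 + (-4 - a**2) = 3 - a**2)
R(Y, b) = 0
x(h, o) = o*(3 - h**2) (x(h, o) = (3 - h**2)*o + 0 = o*(3 - h**2) + 0 = o*(3 - h**2))
(f(2, -4)*x(T, 3))*(-2 + 2*(-3)) = (-3*(3 - 1*0**2))*(-2 + 2*(-3)) = (-3*(3 - 1*0))*(-2 - 6) = -3*(3 + 0)*(-8) = -3*3*(-8) = -1*9*(-8) = -9*(-8) = 72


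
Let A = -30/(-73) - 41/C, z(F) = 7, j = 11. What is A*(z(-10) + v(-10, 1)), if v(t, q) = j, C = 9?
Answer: -5446/73 ≈ -74.603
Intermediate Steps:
v(t, q) = 11
A = -2723/657 (A = -30/(-73) - 41/9 = -30*(-1/73) - 41*⅑ = 30/73 - 41/9 = -2723/657 ≈ -4.1446)
A*(z(-10) + v(-10, 1)) = -2723*(7 + 11)/657 = -2723/657*18 = -5446/73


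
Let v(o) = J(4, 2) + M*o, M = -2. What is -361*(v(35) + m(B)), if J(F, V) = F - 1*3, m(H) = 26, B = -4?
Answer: 15523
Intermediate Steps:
J(F, V) = -3 + F (J(F, V) = F - 3 = -3 + F)
v(o) = 1 - 2*o (v(o) = (-3 + 4) - 2*o = 1 - 2*o)
-361*(v(35) + m(B)) = -361*((1 - 2*35) + 26) = -361*((1 - 70) + 26) = -361*(-69 + 26) = -361*(-43) = 15523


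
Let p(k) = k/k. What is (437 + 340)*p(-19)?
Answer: 777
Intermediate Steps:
p(k) = 1
(437 + 340)*p(-19) = (437 + 340)*1 = 777*1 = 777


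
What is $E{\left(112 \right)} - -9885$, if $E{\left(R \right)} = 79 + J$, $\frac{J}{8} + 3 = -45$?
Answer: $9580$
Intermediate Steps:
$J = -384$ ($J = -24 + 8 \left(-45\right) = -24 - 360 = -384$)
$E{\left(R \right)} = -305$ ($E{\left(R \right)} = 79 - 384 = -305$)
$E{\left(112 \right)} - -9885 = -305 - -9885 = -305 + 9885 = 9580$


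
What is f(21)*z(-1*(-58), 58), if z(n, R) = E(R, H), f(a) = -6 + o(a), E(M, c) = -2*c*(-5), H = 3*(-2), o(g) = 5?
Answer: 60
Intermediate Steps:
H = -6
E(M, c) = 10*c
f(a) = -1 (f(a) = -6 + 5 = -1)
z(n, R) = -60 (z(n, R) = 10*(-6) = -60)
f(21)*z(-1*(-58), 58) = -1*(-60) = 60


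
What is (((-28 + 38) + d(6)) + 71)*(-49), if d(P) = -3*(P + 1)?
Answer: -2940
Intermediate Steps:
d(P) = -3 - 3*P (d(P) = -3*(1 + P) = -3 - 3*P)
(((-28 + 38) + d(6)) + 71)*(-49) = (((-28 + 38) + (-3 - 3*6)) + 71)*(-49) = ((10 + (-3 - 18)) + 71)*(-49) = ((10 - 21) + 71)*(-49) = (-11 + 71)*(-49) = 60*(-49) = -2940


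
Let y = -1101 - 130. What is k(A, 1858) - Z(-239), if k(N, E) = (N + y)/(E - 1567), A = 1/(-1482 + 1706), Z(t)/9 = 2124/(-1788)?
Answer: 62752405/9712416 ≈ 6.4611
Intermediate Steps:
Z(t) = -1593/149 (Z(t) = 9*(2124/(-1788)) = 9*(2124*(-1/1788)) = 9*(-177/149) = -1593/149)
y = -1231
A = 1/224 ≈ 0.0044643
k(N, E) = (-1231 + N)/(-1567 + E) (k(N, E) = (N - 1231)/(E - 1567) = (-1231 + N)/(-1567 + E))
k(A, 1858) - Z(-239) = (-1231 + 1/224)/(-1567 + 1858) - 1*(-1593/149) = -275743/224/291 + 1593/149 = (1/291)*(-275743/224) + 1593/149 = -275743/65184 + 1593/149 = 62752405/9712416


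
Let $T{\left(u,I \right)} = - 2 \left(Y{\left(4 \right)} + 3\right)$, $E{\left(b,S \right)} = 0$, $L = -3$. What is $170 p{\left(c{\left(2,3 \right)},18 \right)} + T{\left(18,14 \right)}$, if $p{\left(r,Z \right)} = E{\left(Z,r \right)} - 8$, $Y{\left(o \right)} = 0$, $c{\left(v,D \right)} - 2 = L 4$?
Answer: $-1366$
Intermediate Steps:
$c{\left(v,D \right)} = -10$ ($c{\left(v,D \right)} = 2 - 12 = -10$)
$T{\left(u,I \right)} = -6$ ($T{\left(u,I \right)} = - 2 \left(0 + 3\right) = \left(-2\right) 3 = -6$)
$p{\left(r,Z \right)} = -8$ ($p{\left(r,Z \right)} = 0 - 8 = -8$)
$170 p{\left(c{\left(2,3 \right)},18 \right)} + T{\left(18,14 \right)} = 170 \left(-8\right) - 6 = -1360 - 6 = -1366$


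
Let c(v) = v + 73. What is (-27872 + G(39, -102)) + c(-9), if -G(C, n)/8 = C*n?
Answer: 4016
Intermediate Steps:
c(v) = 73 + v
G(C, n) = -8*C*n
(-27872 + G(39, -102)) + c(-9) = (-27872 - 8*39*(-102)) + (73 - 9) = (-27872 + 31824) + 64 = 3952 + 64 = 4016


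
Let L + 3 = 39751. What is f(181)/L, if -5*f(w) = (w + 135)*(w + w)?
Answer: -28598/49685 ≈ -0.57559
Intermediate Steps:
L = 39748 (L = -3 + 39751 = 39748)
f(w) = -2*w*(135 + w)/5 (f(w) = -(w + 135)*(w + w)/5 = -(135 + w)*2*w/5 = -2*w*(135 + w)/5)
f(181)/L = -⅖*181*(135 + 181)/39748 = -⅖*181*316*(1/39748) = -114392/5*1/39748 = -28598/49685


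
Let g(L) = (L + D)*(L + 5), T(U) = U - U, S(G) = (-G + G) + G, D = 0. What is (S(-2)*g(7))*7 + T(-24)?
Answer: -1176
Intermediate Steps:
S(G) = G (S(G) = 0 + G = G)
T(U) = 0
g(L) = L*(5 + L) (g(L) = (L + 0)*(L + 5) = L*(5 + L))
(S(-2)*g(7))*7 + T(-24) = -14*(5 + 7)*7 + 0 = -14*12*7 + 0 = -2*84*7 + 0 = -168*7 + 0 = -1176 + 0 = -1176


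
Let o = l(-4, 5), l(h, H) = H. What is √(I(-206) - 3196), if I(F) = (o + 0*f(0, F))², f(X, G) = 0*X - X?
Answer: I*√3171 ≈ 56.312*I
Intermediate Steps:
f(X, G) = -X (f(X, G) = 0 - X = -X)
o = 5
I(F) = 25 (I(F) = (5 + 0*(-1*0))² = (5 + 0*0)² = (5 + 0)² = 5² = 25)
√(I(-206) - 3196) = √(25 - 3196) = √(-3171) = I*√3171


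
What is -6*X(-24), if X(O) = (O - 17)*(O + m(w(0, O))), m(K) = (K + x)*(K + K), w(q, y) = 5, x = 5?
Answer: 18696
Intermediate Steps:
m(K) = 2*K*(5 + K) (m(K) = (K + 5)*(K + K) = (5 + K)*(2*K) = 2*K*(5 + K))
X(O) = (-17 + O)*(100 + O) (X(O) = (O - 17)*(O + 2*5*(5 + 5)) = (-17 + O)*(O + 2*5*10) = (-17 + O)*(O + 100) = (-17 + O)*(100 + O))
-6*X(-24) = -6*(-1700 + (-24)² + 83*(-24)) = -6*(-1700 + 576 - 1992) = -6*(-3116) = 18696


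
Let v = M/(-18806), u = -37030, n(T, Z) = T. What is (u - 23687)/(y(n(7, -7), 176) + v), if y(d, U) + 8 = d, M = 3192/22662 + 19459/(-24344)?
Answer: 104989450108237776/1729100152493 ≈ 60719.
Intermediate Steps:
M = -60545635/91947288 (M = 3192*(1/22662) + 19459*(-1/24344) = 532/3777 - 19459/24344 = -60545635/91947288 ≈ -0.65848)
y(d, U) = -8 + d
v = 60545635/1729160698128 (v = -60545635/91947288/(-18806) = -60545635/91947288*(-1/18806) = 60545635/1729160698128 ≈ 3.5014e-5)
(u - 23687)/(y(n(7, -7), 176) + v) = (-37030 - 23687)/((-8 + 7) + 60545635/1729160698128) = -60717/(-1 + 60545635/1729160698128) = -60717/(-1729100152493/1729160698128) = -60717*(-1729160698128/1729100152493) = 104989450108237776/1729100152493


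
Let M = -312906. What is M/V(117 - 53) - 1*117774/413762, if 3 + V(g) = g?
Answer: -64737898293/12619741 ≈ -5129.9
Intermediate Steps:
V(g) = -3 + g
M/V(117 - 53) - 1*117774/413762 = -312906/(-3 + (117 - 53)) - 1*117774/413762 = -312906/(-3 + 64) - 117774*1/413762 = -312906/61 - 58887/206881 = -64737898293/12619741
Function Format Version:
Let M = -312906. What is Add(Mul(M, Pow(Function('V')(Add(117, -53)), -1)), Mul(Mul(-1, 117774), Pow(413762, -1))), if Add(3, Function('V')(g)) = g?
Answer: Rational(-64737898293, 12619741) ≈ -5129.9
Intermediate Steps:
Function('V')(g) = Add(-3, g)
Add(Mul(M, Pow(Function('V')(Add(117, -53)), -1)), Mul(Mul(-1, 117774), Pow(413762, -1))) = Add(Mul(-312906, Pow(Add(-3, Add(117, -53)), -1)), Mul(Mul(-1, 117774), Pow(413762, -1))) = Add(Mul(-312906, Pow(Add(-3, 64), -1)), Mul(-117774, Rational(1, 413762))) = Add(Mul(-312906, Pow(61, -1)), Rational(-58887, 206881)) = Add(Mul(-312906, Rational(1, 61)), Rational(-58887, 206881)) = Add(Rational(-312906, 61), Rational(-58887, 206881)) = Rational(-64737898293, 12619741)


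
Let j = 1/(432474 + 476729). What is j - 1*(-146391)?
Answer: 133099136374/909203 ≈ 1.4639e+5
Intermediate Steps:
j = 1/909203 ≈ 1.0999e-6
j - 1*(-146391) = 1/909203 - 1*(-146391) = 1/909203 + 146391 = 133099136374/909203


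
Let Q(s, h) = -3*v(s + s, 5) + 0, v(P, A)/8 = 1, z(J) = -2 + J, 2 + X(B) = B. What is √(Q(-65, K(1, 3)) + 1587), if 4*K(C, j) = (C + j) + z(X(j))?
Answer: √1563 ≈ 39.535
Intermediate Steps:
X(B) = -2 + B
v(P, A) = 8 (v(P, A) = 8*1 = 8)
K(C, j) = -1 + j/2 + C/4 (K(C, j) = ((C + j) + (-2 + (-2 + j)))/4 = ((C + j) + (-4 + j))/4 = (-4 + C + 2*j)/4 = -1 + j/2 + C/4)
Q(s, h) = -24 (Q(s, h) = -3*8 + 0 = -24 + 0 = -24)
√(Q(-65, K(1, 3)) + 1587) = √(-24 + 1587) = √1563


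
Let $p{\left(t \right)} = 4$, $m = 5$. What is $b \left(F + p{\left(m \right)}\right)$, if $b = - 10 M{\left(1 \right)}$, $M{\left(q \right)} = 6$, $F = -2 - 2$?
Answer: $0$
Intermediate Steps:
$F = -4$
$b = -60$ ($b = \left(-10\right) 6 = -60$)
$b \left(F + p{\left(m \right)}\right) = - 60 \left(-4 + 4\right) = \left(-60\right) 0 = 0$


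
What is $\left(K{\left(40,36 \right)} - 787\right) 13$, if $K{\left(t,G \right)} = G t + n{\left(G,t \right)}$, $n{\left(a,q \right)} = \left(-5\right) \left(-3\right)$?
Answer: $8684$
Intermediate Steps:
$n{\left(a,q \right)} = 15$
$K{\left(t,G \right)} = 15 + G t$ ($K{\left(t,G \right)} = G t + 15 = 15 + G t$)
$\left(K{\left(40,36 \right)} - 787\right) 13 = \left(\left(15 + 36 \cdot 40\right) - 787\right) 13 = \left(\left(15 + 1440\right) - 787\right) 13 = \left(1455 - 787\right) 13 = 668 \cdot 13 = 8684$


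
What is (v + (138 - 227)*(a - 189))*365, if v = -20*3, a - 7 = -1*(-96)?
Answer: 2771810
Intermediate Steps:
a = 103 (a = 7 - 1*(-96) = 7 + 96 = 103)
v = -60 (v = -5*12 = -60)
(v + (138 - 227)*(a - 189))*365 = (-60 + (138 - 227)*(103 - 189))*365 = (-60 - 89*(-86))*365 = (-60 + 7654)*365 = 7594*365 = 2771810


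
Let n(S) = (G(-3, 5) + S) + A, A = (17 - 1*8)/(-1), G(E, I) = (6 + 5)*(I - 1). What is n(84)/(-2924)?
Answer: -7/172 ≈ -0.040698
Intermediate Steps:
G(E, I) = -11 + 11*I (G(E, I) = 11*(-1 + I) = -11 + 11*I)
A = -9 (A = (17 - 8)*(-1) = 9*(-1) = -9)
n(S) = 35 + S (n(S) = ((-11 + 11*5) + S) - 9 = ((-11 + 55) + S) - 9 = (44 + S) - 9 = 35 + S)
n(84)/(-2924) = (35 + 84)/(-2924) = 119*(-1/2924) = -7/172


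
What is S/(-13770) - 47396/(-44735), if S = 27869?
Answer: -118815359/123200190 ≈ -0.96441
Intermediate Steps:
S/(-13770) - 47396/(-44735) = 27869/(-13770) - 47396/(-44735) = 27869*(-1/13770) - 47396*(-1/44735) = -27869/13770 + 47396/44735 = -118815359/123200190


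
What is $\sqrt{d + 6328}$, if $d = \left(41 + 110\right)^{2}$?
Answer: $\sqrt{29129} \approx 170.67$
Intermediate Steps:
$d = 22801$ ($d = 151^{2} = 22801$)
$\sqrt{d + 6328} = \sqrt{22801 + 6328} = \sqrt{29129}$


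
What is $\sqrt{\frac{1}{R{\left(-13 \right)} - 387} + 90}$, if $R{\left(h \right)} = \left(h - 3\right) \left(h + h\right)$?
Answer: $\frac{\sqrt{75719}}{29} \approx 9.4886$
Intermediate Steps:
$R{\left(h \right)} = 2 h \left(-3 + h\right)$ ($R{\left(h \right)} = \left(-3 + h\right) 2 h = 2 h \left(-3 + h\right)$)
$\sqrt{\frac{1}{R{\left(-13 \right)} - 387} + 90} = \sqrt{\frac{1}{2 \left(-13\right) \left(-3 - 13\right) - 387} + 90} = \sqrt{\frac{1}{2 \left(-13\right) \left(-16\right) - 387} + 90} = \sqrt{\frac{1}{416 - 387} + 90} = \sqrt{\frac{1}{29} + 90} = \sqrt{\frac{2611}{29}} = \frac{\sqrt{75719}}{29}$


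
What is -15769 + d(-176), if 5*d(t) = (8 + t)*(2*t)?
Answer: -19709/5 ≈ -3941.8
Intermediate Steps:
d(t) = 2*t*(8 + t)/5 (d(t) = ((8 + t)*(2*t))/5 = (2*t*(8 + t))/5 = 2*t*(8 + t)/5)
-15769 + d(-176) = -15769 + (2/5)*(-176)*(8 - 176) = -15769 + (2/5)*(-176)*(-168) = -15769 + 59136/5 = -19709/5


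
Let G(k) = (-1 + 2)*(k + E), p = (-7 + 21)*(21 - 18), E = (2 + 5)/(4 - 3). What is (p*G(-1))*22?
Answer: 5544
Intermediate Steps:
E = 7 (E = 7/1 = 7*1 = 7)
p = 42 (p = 14*3 = 42)
G(k) = 7 + k (G(k) = (-1 + 2)*(k + 7) = 1*(7 + k) = 7 + k)
(p*G(-1))*22 = (42*(7 - 1))*22 = (42*6)*22 = 252*22 = 5544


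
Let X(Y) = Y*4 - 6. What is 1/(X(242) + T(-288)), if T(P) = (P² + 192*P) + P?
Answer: 1/28322 ≈ 3.5308e-5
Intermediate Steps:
T(P) = P² + 193*P
X(Y) = -6 + 4*Y (X(Y) = 4*Y - 6 = -6 + 4*Y)
1/(X(242) + T(-288)) = 1/((-6 + 4*242) - 288*(193 - 288)) = 1/((-6 + 968) - 288*(-95)) = 1/(962 + 27360) = 1/28322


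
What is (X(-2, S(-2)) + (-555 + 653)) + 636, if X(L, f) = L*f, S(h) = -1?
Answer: 736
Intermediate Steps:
(X(-2, S(-2)) + (-555 + 653)) + 636 = (-2*(-1) + (-555 + 653)) + 636 = (2 + 98) + 636 = 100 + 636 = 736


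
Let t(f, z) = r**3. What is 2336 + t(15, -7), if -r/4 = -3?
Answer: 4064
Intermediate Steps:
r = 12 (r = -4*(-3) = 12)
t(f, z) = 1728 (t(f, z) = 12**3 = 1728)
2336 + t(15, -7) = 2336 + 1728 = 4064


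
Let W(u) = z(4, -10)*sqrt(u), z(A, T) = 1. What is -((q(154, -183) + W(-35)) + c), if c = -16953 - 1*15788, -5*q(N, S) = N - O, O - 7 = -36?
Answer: 163888/5 - I*sqrt(35) ≈ 32778.0 - 5.9161*I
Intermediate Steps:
O = -29 (O = 7 - 36 = -29)
q(N, S) = -29/5 - N/5 (q(N, S) = -(N - 1*(-29))/5 = -(N + 29)/5 = -(29 + N)/5 = -29/5 - N/5)
W(u) = sqrt(u) (W(u) = 1*sqrt(u) = sqrt(u))
c = -32741 (c = -16953 - 15788 = -32741)
-((q(154, -183) + W(-35)) + c) = -(((-29/5 - 1/5*154) + sqrt(-35)) - 32741) = -(((-29/5 - 154/5) + I*sqrt(35)) - 32741) = -((-183/5 + I*sqrt(35)) - 32741) = -(-163888/5 + I*sqrt(35)) = 163888/5 - I*sqrt(35)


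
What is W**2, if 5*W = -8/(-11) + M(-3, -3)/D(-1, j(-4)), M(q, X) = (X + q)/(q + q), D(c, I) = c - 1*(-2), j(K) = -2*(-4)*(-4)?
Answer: 361/3025 ≈ 0.11934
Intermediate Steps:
j(K) = -32 (j(K) = 8*(-4) = -32)
D(c, I) = 2 + c (D(c, I) = c + 2 = 2 + c)
M(q, X) = (X + q)/(2*q) (M(q, X) = (X + q)/((2*q)) = (X + q)*(1/(2*q)) = (X + q)/(2*q))
W = 19/55 (W = (-8/(-11) + ((1/2)*(-3 - 3)/(-3))/(2 - 1))/5 = (-8*(-1/11) + ((1/2)*(-1/3)*(-6))/1)/5 = (8/11 + 1*1)/5 = (8/11 + 1)/5 = (1/5)*(19/11) = 19/55 ≈ 0.34545)
W**2 = (19/55)**2 = 361/3025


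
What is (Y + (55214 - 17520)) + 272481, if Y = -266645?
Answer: 43530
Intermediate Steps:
(Y + (55214 - 17520)) + 272481 = (-266645 + (55214 - 17520)) + 272481 = (-266645 + 37694) + 272481 = -228951 + 272481 = 43530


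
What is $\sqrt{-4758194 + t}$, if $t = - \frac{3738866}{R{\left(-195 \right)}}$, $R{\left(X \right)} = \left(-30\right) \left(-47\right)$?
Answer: $\frac{i \sqrt{2366259323115}}{705} \approx 2181.9 i$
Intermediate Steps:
$R{\left(X \right)} = 1410$
$t = - \frac{1869433}{705}$ ($t = - \frac{3738866}{1410} = \left(-3738866\right) \frac{1}{1410} = - \frac{1869433}{705} \approx -2651.7$)
$\sqrt{-4758194 + t} = \sqrt{-4758194 - \frac{1869433}{705}} = \sqrt{- \frac{3356396203}{705}} = \frac{i \sqrt{2366259323115}}{705}$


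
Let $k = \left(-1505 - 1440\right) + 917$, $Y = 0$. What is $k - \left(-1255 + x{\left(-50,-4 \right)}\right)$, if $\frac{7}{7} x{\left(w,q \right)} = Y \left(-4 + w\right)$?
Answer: $-773$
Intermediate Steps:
$x{\left(w,q \right)} = 0$ ($x{\left(w,q \right)} = 0 \left(-4 + w\right) = 0$)
$k = -2028$ ($k = -2945 + 917 = -2028$)
$k - \left(-1255 + x{\left(-50,-4 \right)}\right) = -2028 + \left(1255 - 0\right) = -2028 + \left(1255 + 0\right) = -2028 + 1255 = -773$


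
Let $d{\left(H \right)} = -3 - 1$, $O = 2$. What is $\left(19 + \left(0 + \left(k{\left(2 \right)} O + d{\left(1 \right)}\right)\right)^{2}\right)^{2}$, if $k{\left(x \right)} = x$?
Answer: $361$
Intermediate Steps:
$d{\left(H \right)} = -4$ ($d{\left(H \right)} = -3 - 1 = -4$)
$\left(19 + \left(0 + \left(k{\left(2 \right)} O + d{\left(1 \right)}\right)\right)^{2}\right)^{2} = \left(19 + \left(0 + \left(2 \cdot 2 - 4\right)\right)^{2}\right)^{2} = \left(19 + \left(0 + \left(4 - 4\right)\right)^{2}\right)^{2} = \left(19 + \left(0 + 0\right)^{2}\right)^{2} = \left(19 + 0^{2}\right)^{2} = \left(19 + 0\right)^{2} = 19^{2} = 361$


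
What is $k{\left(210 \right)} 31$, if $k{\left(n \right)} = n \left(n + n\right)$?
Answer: $2734200$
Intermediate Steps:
$k{\left(n \right)} = 2 n^{2}$ ($k{\left(n \right)} = n 2 n = 2 n^{2}$)
$k{\left(210 \right)} 31 = 2 \cdot 210^{2} \cdot 31 = 2 \cdot 44100 \cdot 31 = 88200 \cdot 31 = 2734200$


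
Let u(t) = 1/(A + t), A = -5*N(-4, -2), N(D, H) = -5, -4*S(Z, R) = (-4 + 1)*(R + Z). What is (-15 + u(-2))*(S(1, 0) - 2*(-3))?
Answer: -2322/23 ≈ -100.96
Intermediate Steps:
S(Z, R) = 3*R/4 + 3*Z/4 (S(Z, R) = -(-4 + 1)*(R + Z)/4 = -(-3)*(R + Z)/4 = -(-3*R - 3*Z)/4 = 3*R/4 + 3*Z/4)
A = 25 (A = -5*(-5) = 25)
u(t) = 1/(25 + t)
(-15 + u(-2))*(S(1, 0) - 2*(-3)) = (-15 + 1/(25 - 2))*(((3/4)*0 + (3/4)*1) - 2*(-3)) = (-15 + 1/23)*((0 + 3/4) + 6) = (-15 + 1/23)*(3/4 + 6) = -344/23*27/4 = -2322/23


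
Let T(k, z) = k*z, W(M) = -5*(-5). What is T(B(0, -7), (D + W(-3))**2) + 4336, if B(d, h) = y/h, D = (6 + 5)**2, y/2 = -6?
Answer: 286144/7 ≈ 40878.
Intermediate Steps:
y = -12 (y = 2*(-6) = -12)
W(M) = 25
D = 121 (D = 11**2 = 121)
B(d, h) = -12/h
T(B(0, -7), (D + W(-3))**2) + 4336 = (-12/(-7))*(121 + 25)**2 + 4336 = -12*(-1/7)*146**2 + 4336 = (12/7)*21316 + 4336 = 255792/7 + 4336 = 286144/7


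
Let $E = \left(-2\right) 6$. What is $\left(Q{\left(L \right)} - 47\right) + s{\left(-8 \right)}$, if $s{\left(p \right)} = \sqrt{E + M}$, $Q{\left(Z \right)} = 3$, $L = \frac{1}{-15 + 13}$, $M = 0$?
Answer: $-44 + 2 i \sqrt{3} \approx -44.0 + 3.4641 i$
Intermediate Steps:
$E = -12$
$L = - \frac{1}{2}$ ($L = \frac{1}{-2} = - \frac{1}{2} \approx -0.5$)
$s{\left(p \right)} = 2 i \sqrt{3}$ ($s{\left(p \right)} = \sqrt{-12 + 0} = \sqrt{-12} = 2 i \sqrt{3}$)
$\left(Q{\left(L \right)} - 47\right) + s{\left(-8 \right)} = \left(3 - 47\right) + 2 i \sqrt{3} = -44 + 2 i \sqrt{3}$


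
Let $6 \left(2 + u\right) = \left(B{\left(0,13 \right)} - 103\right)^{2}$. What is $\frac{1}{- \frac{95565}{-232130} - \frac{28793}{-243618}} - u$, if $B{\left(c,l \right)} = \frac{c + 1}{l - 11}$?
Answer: $- \frac{62824332756143}{35958087912} \approx -1747.2$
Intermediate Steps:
$B{\left(c,l \right)} = \frac{1 + c}{-11 + l}$
$u = \frac{41977}{24}$ ($u = -2 + \frac{\left(\frac{1 + 0}{-11 + 13} - 103\right)^{2}}{6} = -2 + \frac{\left(\frac{1}{2} \cdot 1 - 103\right)^{2}}{6} = -2 + \frac{\left(\frac{1}{2} - 103\right)^{2}}{6} = -2 + \frac{\left(- \frac{205}{2}\right)^{2}}{6} = -2 + \frac{1}{6} \cdot \frac{42025}{4} = -2 + \frac{42025}{24} = \frac{41977}{24} \approx 1749.0$)
$\frac{1}{- \frac{95565}{-232130} - \frac{28793}{-243618}} - u = \frac{1}{- \frac{95565}{-232130} - \frac{28793}{-243618}} - \frac{41977}{24} = \frac{1}{\left(-95565\right) \left(- \frac{1}{232130}\right) - - \frac{28793}{243618}} - \frac{41977}{24} = \frac{1}{\frac{19113}{46426} + \frac{28793}{243618}} - \frac{41977}{24} = \frac{1}{\frac{1498253663}{2827552317}} - \frac{41977}{24} = \frac{2827552317}{1498253663} - \frac{41977}{24} = - \frac{62824332756143}{35958087912}$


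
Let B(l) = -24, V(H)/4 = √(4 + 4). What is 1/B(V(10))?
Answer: -1/24 ≈ -0.041667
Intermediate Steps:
V(H) = 8*√2 (V(H) = 4*√(4 + 4) = 4*√8 = 4*(2*√2) = 8*√2)
1/B(V(10)) = 1/(-24) = -1/24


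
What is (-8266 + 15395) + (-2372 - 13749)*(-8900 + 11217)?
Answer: -37345228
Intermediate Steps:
(-8266 + 15395) + (-2372 - 13749)*(-8900 + 11217) = 7129 - 16121*2317 = 7129 - 37352357 = -37345228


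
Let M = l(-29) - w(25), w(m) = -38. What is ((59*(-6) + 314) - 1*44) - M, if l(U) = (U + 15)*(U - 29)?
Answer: -934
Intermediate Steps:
l(U) = (-29 + U)*(15 + U) (l(U) = (15 + U)*(-29 + U) = (-29 + U)*(15 + U))
M = 850 (M = (-435 + (-29)² - 14*(-29)) - 1*(-38) = (-435 + 841 + 406) + 38 = 812 + 38 = 850)
((59*(-6) + 314) - 1*44) - M = ((59*(-6) + 314) - 1*44) - 1*850 = ((-354 + 314) - 44) - 850 = (-40 - 44) - 850 = -84 - 850 = -934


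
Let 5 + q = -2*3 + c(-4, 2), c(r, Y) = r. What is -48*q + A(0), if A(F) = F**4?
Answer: 720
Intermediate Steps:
q = -15 (q = -5 + (-2*3 - 4) = -5 + (-6 - 4) = -5 - 10 = -15)
-48*q + A(0) = -48*(-15) + 0**4 = 720 + 0 = 720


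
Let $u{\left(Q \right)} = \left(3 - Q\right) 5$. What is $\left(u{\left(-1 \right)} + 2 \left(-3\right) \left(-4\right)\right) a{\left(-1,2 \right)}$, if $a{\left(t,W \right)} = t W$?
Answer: $-88$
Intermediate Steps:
$u{\left(Q \right)} = 15 - 5 Q$
$a{\left(t,W \right)} = W t$
$\left(u{\left(-1 \right)} + 2 \left(-3\right) \left(-4\right)\right) a{\left(-1,2 \right)} = \left(\left(15 - -5\right) + 2 \left(-3\right) \left(-4\right)\right) 2 \left(-1\right) = \left(\left(15 + 5\right) - -24\right) \left(-2\right) = \left(20 + 24\right) \left(-2\right) = 44 \left(-2\right) = -88$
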